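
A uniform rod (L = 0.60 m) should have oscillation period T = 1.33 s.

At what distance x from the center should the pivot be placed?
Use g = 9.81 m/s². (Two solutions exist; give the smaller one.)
T = 2π√((L²/12 + x²)/(gx)). Let c = T²g/(4π²) = 0.4396.
x² − cx + L²/12 = 0 → x = (c − √(c² − L²/3))/2 = 0.08449 m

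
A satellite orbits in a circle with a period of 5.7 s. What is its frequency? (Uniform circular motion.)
f = 1/T = 1/5.7 = 0.1754 Hz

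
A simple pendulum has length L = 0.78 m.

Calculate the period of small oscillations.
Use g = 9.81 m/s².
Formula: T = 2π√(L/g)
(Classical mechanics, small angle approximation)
T = 2π√(L/g) = 2π√(0.78/9.81) = 1.772 s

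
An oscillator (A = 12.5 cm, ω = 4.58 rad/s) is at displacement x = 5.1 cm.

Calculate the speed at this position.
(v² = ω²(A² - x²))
v = ω√(A² − x²) = 4.58×√(0.125² − 0.051²) = 0.5227 m/s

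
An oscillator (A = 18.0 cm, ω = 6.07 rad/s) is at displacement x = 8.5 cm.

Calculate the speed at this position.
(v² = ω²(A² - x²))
v = ω√(A² − x²) = 6.07×√(0.18² − 0.085²) = 0.9631 m/s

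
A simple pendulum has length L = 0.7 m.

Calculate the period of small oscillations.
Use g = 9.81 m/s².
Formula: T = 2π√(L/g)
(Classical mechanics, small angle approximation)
T = 2π√(L/g) = 2π√(0.7/9.81) = 1.678 s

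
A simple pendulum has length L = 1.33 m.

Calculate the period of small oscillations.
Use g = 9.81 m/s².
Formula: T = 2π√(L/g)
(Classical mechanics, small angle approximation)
T = 2π√(L/g) = 2π√(1.33/9.81) = 2.314 s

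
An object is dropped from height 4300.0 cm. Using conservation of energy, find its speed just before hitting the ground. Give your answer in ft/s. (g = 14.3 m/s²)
mgh = ½mv² → v = √(2gh) = √(2×14.3×43) = 35.07 m/s = 115.1 ft/s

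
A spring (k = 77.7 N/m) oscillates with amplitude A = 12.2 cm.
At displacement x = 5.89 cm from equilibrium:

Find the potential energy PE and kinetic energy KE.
E_total = ½kA² = ½×77.7×(0.122)² = 0.5782 J
PE = ½kx² = ½×77.7×(0.0589)² = 0.1348 J
KE = E_total − PE = 0.4435 J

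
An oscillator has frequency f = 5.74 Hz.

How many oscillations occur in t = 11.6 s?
n = f×t = 5.74×11.6 = 66.58 oscillations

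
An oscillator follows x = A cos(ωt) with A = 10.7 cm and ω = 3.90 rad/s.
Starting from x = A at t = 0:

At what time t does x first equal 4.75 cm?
cos(ωt) = x/A = 4.75/10.7 = 0.4439
ωt = arccos(0.4439) = 1.111 rad
t = 1.111/3.9 = 0.2848 s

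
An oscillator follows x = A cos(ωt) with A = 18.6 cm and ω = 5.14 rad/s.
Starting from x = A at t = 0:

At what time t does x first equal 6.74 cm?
cos(ωt) = x/A = 6.74/18.6 = 0.3624
ωt = arccos(0.3624) = 1.2 rad
t = 1.2/5.14 = 0.2335 s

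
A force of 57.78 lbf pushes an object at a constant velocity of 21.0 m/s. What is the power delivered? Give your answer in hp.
P = Fv = 257 N × 21 m/s = 5397 W = 7.238 hp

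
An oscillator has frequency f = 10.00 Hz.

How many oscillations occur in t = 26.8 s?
n = f×t = 10.0×26.8 = 268 oscillations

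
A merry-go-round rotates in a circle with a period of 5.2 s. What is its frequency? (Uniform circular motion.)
f = 1/T = 1/5.2 = 0.1923 Hz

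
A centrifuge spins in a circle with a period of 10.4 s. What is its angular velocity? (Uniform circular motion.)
ω = 2π/T = 2π/10.4 = 0.6042 rad/s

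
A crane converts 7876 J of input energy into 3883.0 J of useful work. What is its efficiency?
η = W_out/W_in = 3883.0/7876 = 0.493 = 49.3%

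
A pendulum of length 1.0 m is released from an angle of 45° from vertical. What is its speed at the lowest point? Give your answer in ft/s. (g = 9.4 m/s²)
h = L(1 − cosθ) = 1.0×(1 − cos45°) = 0.2929 m
v = √(2gh) = √(2×9.4×0.2929) = 2.347 m/s = 7.699 ft/s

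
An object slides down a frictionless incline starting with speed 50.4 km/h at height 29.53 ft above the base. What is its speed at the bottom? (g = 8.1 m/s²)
½mv₀² + mgh = ½mv² → v = √(v₀² + 2gh) = √(14² + 2×8.1×9.001) = 18.49 m/s = 66.56 km/h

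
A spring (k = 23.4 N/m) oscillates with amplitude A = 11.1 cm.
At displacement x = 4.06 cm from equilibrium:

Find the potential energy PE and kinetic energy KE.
E_total = ½kA² = ½×23.4×(0.111)² = 0.1442 J
PE = ½kx² = ½×23.4×(0.0406)² = 0.01929 J
KE = E_total − PE = 0.1249 J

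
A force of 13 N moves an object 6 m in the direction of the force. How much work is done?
W = Fd = 13×6 = 78.0 J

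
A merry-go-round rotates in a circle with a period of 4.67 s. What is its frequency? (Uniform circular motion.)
f = 1/T = 1/4.67 = 0.2141 Hz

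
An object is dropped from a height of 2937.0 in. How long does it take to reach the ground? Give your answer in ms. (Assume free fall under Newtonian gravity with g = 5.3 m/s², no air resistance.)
t = √(2h/g) (with unit conversion) = 5306.0 ms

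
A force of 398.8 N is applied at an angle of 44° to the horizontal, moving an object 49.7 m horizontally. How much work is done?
W = Fd cosθ = 398.8×49.7×cos(44°) = 14258.0 J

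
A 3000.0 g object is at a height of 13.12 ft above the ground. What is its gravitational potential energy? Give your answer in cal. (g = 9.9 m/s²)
PE = mgh = 3 kg × 9.9 m/s² × 3.999 m = 118.8 J = 28.39 cal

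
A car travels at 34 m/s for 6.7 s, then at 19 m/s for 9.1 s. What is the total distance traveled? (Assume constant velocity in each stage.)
d₁ = v₁t₁ = 34 × 6.7 = 227.8 m
d₂ = v₂t₂ = 19 × 9.1 = 172.9 m
d_total = 227.8 + 172.9 = 400.7 m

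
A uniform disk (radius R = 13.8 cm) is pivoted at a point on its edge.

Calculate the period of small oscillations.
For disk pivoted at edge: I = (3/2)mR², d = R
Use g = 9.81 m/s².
I/m = (3/2)R² = 0.02857 m²; d = R = 0.138 m
T = 2π√((3/2)R²/(gR)) = 2π√(3R/(2g)) = 0.9127 s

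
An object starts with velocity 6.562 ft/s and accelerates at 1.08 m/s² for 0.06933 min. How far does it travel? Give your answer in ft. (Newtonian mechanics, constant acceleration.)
d = v₀t + ½at² (with unit conversion) = 57.95 ft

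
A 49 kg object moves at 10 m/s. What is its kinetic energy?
KE = ½mv² = ½×49×10² = 2450.0 J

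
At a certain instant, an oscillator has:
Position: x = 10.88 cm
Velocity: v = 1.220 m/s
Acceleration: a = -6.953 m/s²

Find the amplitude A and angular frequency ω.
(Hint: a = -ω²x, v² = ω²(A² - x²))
a = −ω²x → ω = √(|a|/x) = √(6.953/0.1088) = 7.994 rad/s
v² = ω²(A² − x²) → A = √(x² + v²/ω²) = √(0.1088² + 1.22²/7.994²) = 0.1874 m = 18.74 cm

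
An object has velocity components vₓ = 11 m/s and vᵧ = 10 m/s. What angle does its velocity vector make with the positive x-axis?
θ = arctan(vᵧ/vₓ) = arctan(10/11) = 42.27°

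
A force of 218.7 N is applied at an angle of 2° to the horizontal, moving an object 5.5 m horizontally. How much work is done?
W = Fd cosθ = 218.7×5.5×cos(2°) = 1202.1 J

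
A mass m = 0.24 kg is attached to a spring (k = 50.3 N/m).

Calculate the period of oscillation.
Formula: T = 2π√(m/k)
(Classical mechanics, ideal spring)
T = 2π√(m/k) = 2π√(0.24/50.3) = 0.434 s; f = 1/T = 2.304 Hz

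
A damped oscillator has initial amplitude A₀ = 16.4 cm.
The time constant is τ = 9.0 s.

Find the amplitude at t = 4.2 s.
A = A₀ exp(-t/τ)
A = A₀ exp(−t/τ) = 16.4×exp(−4.2/9.0) = 10.28 cm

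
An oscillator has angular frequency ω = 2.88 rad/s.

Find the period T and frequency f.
T = 2π/ω = 2π/2.88 = 2.182 s; f = ω/2π = 0.4584 Hz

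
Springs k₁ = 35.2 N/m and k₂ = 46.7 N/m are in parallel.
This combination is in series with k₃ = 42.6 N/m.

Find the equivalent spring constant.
k₁₂ = k₁ + k₂ = 81.9 N/m (parallel)
1/k_eq = 1/k₁₂ + 1/k₃ → k_eq = 28.02 N/m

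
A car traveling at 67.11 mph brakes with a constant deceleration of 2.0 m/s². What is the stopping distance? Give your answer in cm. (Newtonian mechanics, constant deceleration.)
d = v₀² / (2a) (with unit conversion) = 22500.0 cm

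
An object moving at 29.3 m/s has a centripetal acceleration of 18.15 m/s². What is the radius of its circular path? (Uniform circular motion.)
r = v²/a_c = 29.3²/18.15 = 47.3 m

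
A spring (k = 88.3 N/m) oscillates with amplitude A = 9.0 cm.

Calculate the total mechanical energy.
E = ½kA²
E = ½kA² = ½×88.3×(0.09)² = 0.3576 J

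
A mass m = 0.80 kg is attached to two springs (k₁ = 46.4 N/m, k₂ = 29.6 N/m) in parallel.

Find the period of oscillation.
k_eq = k₁+k₂ = 76 N/m
T = 2π√(m/k_eq) = 2π√(0.8/76) = 0.6446 s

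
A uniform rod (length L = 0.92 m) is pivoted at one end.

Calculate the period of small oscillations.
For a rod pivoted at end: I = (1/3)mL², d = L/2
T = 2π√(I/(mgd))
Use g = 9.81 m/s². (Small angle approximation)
I/m = (1/3)L² = 0.2821 m²; d = L/2 = 0.46 m
T = 2π√(I/(mgd)) = 2π√(0.2821/(9.81×0.46)) = 1.571 s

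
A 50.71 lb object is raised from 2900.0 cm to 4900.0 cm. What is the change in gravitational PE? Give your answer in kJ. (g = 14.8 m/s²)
ΔPE = mg(h₂ − h₁) = 23 kg × 14.8 m/s² × (49 − 29) m = 6808 J = 6.808 kJ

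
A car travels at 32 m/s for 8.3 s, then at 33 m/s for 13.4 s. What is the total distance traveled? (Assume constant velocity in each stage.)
d₁ = v₁t₁ = 32 × 8.3 = 265.6 m
d₂ = v₂t₂ = 33 × 13.4 = 442.2 m
d_total = 265.6 + 442.2 = 707.8 m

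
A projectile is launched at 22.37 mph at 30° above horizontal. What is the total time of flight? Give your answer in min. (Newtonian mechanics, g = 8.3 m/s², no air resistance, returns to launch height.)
T = 2v₀sin(θ)/g (with unit conversion) = 0.02008 min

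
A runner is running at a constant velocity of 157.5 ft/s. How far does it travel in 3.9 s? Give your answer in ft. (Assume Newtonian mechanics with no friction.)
d = vt (with unit conversion) = 614.2 ft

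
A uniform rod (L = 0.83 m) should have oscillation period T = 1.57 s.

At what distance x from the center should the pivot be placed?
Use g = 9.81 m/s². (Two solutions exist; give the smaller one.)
T = 2π√((L²/12 + x²)/(gx)). Let c = T²g/(4π²) = 0.6125.
x² − cx + L²/12 = 0 → x = (c − √(c² − L²/3))/2 = 0.1155 m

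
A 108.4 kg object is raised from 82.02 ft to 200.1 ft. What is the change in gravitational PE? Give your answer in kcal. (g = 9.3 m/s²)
ΔPE = mg(h₂ − h₁) = 108.4 kg × 9.3 m/s² × (60.99 − 25) m = 3.628e+04 J = 8.672 kcal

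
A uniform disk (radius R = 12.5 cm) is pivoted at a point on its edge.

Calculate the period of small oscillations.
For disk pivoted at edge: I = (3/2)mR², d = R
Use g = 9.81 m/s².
I/m = (3/2)R² = 0.02344 m²; d = R = 0.125 m
T = 2π√((3/2)R²/(gR)) = 2π√(3R/(2g)) = 0.8687 s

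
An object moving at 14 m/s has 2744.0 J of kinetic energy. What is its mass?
KE = ½mv² → m = 2KE/v² = 2×2744.0/14² = 28.0 kg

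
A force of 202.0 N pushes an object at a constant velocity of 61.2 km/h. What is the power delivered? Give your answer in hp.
P = Fv = 202 N × 17 m/s = 3434 W = 4.605 hp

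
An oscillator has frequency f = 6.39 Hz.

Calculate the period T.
T = 1/f = 1/6.39 = 0.1565 s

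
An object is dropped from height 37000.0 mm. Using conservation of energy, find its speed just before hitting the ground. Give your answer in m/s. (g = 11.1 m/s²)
mgh = ½mv² → v = √(2gh) = √(2×11.1×37) = 28.66 m/s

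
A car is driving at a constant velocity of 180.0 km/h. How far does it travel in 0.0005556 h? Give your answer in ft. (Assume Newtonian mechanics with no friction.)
d = vt (with unit conversion) = 328.1 ft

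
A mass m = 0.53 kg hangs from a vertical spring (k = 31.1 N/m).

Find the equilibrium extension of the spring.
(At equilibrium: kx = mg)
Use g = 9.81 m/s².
x_eq = mg/k = 0.53×9.81/31.1 = 0.1672 m = 16.72 cm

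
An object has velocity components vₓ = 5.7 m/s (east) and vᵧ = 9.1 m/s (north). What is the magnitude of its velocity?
|v| = √(vₓ² + vᵧ²) = √(5.7² + 9.1²) = √(115.3) = 10.74 m/s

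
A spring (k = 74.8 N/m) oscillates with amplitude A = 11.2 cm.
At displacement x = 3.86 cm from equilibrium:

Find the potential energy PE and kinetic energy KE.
E_total = ½kA² = ½×74.8×(0.112)² = 0.4691 J
PE = ½kx² = ½×74.8×(0.0386)² = 0.05572 J
KE = E_total − PE = 0.4134 J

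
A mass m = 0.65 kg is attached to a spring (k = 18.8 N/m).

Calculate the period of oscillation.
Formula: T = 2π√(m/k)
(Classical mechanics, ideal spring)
T = 2π√(m/k) = 2π√(0.65/18.8) = 1.168 s; f = 1/T = 0.8559 Hz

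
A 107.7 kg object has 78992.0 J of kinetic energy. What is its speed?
KE = ½mv² → v = √(2KE/m) = √(2×78992.0/107.7) = 38.3 m/s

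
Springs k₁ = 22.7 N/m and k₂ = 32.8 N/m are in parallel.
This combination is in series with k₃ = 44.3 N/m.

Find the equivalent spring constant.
k₁₂ = k₁ + k₂ = 55.5 N/m (parallel)
1/k_eq = 1/k₁₂ + 1/k₃ → k_eq = 24.64 N/m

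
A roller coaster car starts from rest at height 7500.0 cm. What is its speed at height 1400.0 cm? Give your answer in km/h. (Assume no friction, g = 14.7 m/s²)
mgh₁ = ½mv₂² + mgh₂ → v₂ = √(2g(h₁−h₂)) = √(2×14.7×(75−14)) = 42.35 m/s = 152.5 km/h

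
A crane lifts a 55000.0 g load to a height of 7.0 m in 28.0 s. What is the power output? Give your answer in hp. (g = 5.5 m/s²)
W = mgh = 55×5.5×7 = 2118 J
P = W/t = 2118/28 = 75.62 W = 0.1014 hp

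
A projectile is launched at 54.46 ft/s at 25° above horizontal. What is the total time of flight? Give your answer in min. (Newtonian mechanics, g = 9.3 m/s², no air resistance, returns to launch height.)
T = 2v₀sin(θ)/g (with unit conversion) = 0.02514 min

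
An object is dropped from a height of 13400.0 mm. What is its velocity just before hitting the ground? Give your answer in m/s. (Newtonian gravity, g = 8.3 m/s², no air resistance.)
v = √(2gh) (with unit conversion) = 14.91 m/s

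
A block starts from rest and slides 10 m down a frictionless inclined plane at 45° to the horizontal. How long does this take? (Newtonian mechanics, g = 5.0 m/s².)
a = g sin(θ) = 5.0 × sin(45°) = 3.54 m/s²
t = √(2d/a) = √(2 × 10 / 3.54) = 2.38 s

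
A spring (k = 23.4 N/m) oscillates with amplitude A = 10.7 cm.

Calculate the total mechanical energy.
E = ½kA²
E = ½kA² = ½×23.4×(0.107)² = 0.134 J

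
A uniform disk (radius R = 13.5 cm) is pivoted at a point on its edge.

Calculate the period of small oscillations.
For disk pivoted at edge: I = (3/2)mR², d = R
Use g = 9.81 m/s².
I/m = (3/2)R² = 0.02734 m²; d = R = 0.135 m
T = 2π√((3/2)R²/(gR)) = 2π√(3R/(2g)) = 0.9027 s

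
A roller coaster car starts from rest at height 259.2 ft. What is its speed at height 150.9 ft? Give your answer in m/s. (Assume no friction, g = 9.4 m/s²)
mgh₁ = ½mv₂² + mgh₂ → v₂ = √(2g(h₁−h₂)) = √(2×9.4×(79−45.99)) = 24.91 m/s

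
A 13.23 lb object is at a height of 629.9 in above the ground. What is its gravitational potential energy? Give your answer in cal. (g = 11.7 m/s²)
PE = mgh = 6.001 kg × 11.7 m/s² × 16 m = 1123 J = 268.5 cal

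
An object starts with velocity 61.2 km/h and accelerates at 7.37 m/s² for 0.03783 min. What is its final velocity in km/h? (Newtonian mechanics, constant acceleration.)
v = v₀ + at (with unit conversion) = 121.4 km/h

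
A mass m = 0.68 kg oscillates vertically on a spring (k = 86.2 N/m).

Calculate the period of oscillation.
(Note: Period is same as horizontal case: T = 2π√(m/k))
T = 2π√(m/k) = 2π√(0.68/86.2) = 0.5581 s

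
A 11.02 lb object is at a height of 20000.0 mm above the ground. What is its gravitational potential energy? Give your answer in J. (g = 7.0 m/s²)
PE = mgh = 4.999 kg × 7.0 m/s² × 20 m = 699.8 J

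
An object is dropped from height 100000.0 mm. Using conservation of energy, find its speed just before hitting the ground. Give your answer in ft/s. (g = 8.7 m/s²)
mgh = ½mv² → v = √(2gh) = √(2×8.7×100) = 41.71 m/s = 136.9 ft/s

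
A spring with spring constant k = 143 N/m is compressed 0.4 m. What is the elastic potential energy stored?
PE = ½kx² = ½×143×0.4² = 11.44 J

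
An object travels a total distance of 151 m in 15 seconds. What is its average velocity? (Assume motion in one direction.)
v_avg = Δd / Δt = 151 / 15 = 10.07 m/s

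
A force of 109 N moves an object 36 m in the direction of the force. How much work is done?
W = Fd = 109×36 = 3924.0 J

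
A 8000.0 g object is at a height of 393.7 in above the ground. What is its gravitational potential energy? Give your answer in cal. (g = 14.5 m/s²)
PE = mgh = 8 kg × 14.5 m/s² × 10 m = 1160 J = 277.2 cal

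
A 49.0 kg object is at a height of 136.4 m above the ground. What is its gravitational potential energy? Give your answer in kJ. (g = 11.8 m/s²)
PE = mgh = 49 kg × 11.8 m/s² × 136.4 m = 7.887e+04 J = 78.87 kJ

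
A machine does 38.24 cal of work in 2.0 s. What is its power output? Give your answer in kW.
P = W/t = 160 J / 2 s = 80 W = 0.08 kW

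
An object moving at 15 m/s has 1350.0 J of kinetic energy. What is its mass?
KE = ½mv² → m = 2KE/v² = 2×1350.0/15² = 12.0 kg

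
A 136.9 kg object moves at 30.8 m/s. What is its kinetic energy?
KE = ½mv² = ½×136.9×30.8² = 64934.41 J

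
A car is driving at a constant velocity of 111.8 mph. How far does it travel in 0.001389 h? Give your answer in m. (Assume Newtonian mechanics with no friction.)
d = vt (with unit conversion) = 249.9 m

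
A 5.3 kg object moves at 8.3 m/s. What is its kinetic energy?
KE = ½mv² = ½×5.3×8.3² = 182.5585 J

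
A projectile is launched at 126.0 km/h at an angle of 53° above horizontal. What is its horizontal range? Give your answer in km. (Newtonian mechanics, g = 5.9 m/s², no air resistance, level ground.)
R = v₀² sin(2θ) / g (with unit conversion) = 0.1996 km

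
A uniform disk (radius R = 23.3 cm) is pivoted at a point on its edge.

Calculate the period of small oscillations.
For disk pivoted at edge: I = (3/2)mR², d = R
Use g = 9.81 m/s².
I/m = (3/2)R² = 0.08143 m²; d = R = 0.233 m
T = 2π√((3/2)R²/(gR)) = 2π√(3R/(2g)) = 1.186 s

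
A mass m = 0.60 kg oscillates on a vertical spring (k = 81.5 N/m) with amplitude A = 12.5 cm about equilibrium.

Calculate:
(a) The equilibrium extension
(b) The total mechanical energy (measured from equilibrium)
x_eq = mg/k = 0.6×9.81/81.5 = 0.07222 m = 7.222 cm
E = ½kA² = ½×81.5×(0.125)² = 0.6367 J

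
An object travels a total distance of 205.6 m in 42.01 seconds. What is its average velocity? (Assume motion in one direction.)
v_avg = Δd / Δt = 205.6 / 42.01 = 4.89 m/s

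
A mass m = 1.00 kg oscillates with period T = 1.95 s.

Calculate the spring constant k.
T = 2π√(m/k) → k = m(2π/T)² = 1.0×(2π/1.95)² = 10.38 N/m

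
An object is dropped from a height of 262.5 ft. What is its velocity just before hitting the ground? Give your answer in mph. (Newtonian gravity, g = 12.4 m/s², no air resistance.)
v = √(2gh) (with unit conversion) = 99.64 mph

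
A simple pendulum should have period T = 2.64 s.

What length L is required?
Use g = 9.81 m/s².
T = 2π√(L/g) → L = g(T/2π)² = 9.81×(2.64/2π)² = 1.732 m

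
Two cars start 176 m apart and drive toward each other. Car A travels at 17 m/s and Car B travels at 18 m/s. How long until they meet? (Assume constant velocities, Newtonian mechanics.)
Combined speed: v_combined = 17 + 18 = 35 m/s
Time to meet: t = d/35 = 176/35 = 5.03 s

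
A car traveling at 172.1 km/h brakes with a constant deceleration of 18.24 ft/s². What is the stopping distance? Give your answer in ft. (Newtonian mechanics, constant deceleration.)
d = v₀² / (2a) (with unit conversion) = 674.3 ft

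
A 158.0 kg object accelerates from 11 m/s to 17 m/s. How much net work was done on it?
W_net = ΔKE = ½m(v₂² − v₁²) = ½×158.0×(17² − 11²) = 13272.0 J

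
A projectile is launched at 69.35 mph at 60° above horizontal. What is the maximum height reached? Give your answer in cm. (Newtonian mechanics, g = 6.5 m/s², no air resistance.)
H = v₀²sin²(θ)/(2g) (with unit conversion) = 5545.0 cm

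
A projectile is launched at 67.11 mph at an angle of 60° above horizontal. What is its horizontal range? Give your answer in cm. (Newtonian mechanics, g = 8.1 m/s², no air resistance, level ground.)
R = v₀² sin(2θ) / g (with unit conversion) = 9623.0 cm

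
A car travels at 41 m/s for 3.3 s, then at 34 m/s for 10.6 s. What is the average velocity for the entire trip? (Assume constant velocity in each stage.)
d₁ = v₁t₁ = 41 × 3.3 = 135.3 m
d₂ = v₂t₂ = 34 × 10.6 = 360.4 m
d_total = 495.7 m, t_total = 13.9 s
v_avg = d_total/t_total = 495.7/13.9 = 35.66 m/s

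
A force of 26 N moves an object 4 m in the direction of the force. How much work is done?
W = Fd = 26×4 = 104.0 J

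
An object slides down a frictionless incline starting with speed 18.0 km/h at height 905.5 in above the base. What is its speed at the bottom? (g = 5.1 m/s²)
½mv₀² + mgh = ½mv² → v = √(v₀² + 2gh) = √(5² + 2×5.1×23) = 16.11 m/s = 58.0 km/h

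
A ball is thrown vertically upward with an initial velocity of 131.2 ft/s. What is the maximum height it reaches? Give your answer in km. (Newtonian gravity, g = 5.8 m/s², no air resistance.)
h_max = v₀²/(2g) (with unit conversion) = 0.1379 km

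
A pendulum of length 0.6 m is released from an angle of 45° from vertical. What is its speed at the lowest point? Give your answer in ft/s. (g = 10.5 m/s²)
h = L(1 − cosθ) = 0.6×(1 − cos45°) = 0.1757 m
v = √(2gh) = √(2×10.5×0.1757) = 1.921 m/s = 6.303 ft/s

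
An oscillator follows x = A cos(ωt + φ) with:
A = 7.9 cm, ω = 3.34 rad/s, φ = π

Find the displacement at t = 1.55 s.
x = A cos(ωt + φ) = 7.9×cos(3.34×1.55 + π) = -3.54 cm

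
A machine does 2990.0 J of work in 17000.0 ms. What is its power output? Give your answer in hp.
P = W/t = 2990 J / 17 s = 175.9 W = 0.2359 hp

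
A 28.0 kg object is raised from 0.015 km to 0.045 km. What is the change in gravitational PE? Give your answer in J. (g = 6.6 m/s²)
ΔPE = mg(h₂ − h₁) = 28 kg × 6.6 m/s² × (45 − 15) m = 5544 J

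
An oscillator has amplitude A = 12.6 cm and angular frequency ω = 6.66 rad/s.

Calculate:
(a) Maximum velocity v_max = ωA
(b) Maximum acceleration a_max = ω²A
v_max = ωA = 6.66×0.126 = 0.8392 m/s
a_max = ω²A = 6.66²×0.126 = 5.589 m/s²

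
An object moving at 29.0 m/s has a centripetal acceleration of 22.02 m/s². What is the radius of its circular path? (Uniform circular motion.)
r = v²/a_c = 29.0²/22.02 = 38.19 m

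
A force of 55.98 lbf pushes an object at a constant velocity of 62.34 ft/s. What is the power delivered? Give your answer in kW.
P = Fv = 249 N × 19 m/s = 4732 W = 4.732 kW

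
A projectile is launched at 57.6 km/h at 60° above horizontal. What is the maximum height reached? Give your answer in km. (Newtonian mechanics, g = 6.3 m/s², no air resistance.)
H = v₀²sin²(θ)/(2g) (with unit conversion) = 0.01524 km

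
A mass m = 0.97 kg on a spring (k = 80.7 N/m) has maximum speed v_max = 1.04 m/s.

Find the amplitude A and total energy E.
½mv²_max = ½kA² → A = v_max√(m/k) = 1.04×√(0.97/80.7) = 0.114 m = 11.4 cm
E = ½mv²_max = ½×0.97×1.04² = 0.5246 J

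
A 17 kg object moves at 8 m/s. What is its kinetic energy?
KE = ½mv² = ½×17×8² = 544.0 J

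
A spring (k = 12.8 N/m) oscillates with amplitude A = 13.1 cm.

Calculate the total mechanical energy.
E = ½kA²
E = ½kA² = ½×12.8×(0.131)² = 0.1098 J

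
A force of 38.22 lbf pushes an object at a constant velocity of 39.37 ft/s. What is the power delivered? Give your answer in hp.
P = Fv = 170 N × 12 m/s = 2040 W = 2.736 hp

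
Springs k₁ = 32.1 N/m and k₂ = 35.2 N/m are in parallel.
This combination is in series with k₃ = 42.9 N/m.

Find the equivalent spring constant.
k₁₂ = k₁ + k₂ = 67.3 N/m (parallel)
1/k_eq = 1/k₁₂ + 1/k₃ → k_eq = 26.2 N/m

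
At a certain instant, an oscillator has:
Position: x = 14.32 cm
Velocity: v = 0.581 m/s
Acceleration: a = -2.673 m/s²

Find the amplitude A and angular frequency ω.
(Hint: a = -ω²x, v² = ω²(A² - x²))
a = −ω²x → ω = √(|a|/x) = √(2.673/0.1432) = 4.32 rad/s
v² = ω²(A² − x²) → A = √(x² + v²/ω²) = √(0.1432² + 0.581²/4.32²) = 0.1964 m = 19.64 cm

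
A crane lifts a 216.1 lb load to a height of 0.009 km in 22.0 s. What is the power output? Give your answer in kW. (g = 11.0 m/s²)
W = mgh = 98.02×11.0×9 = 9704 J
P = W/t = 9704/22 = 441.1 W = 0.4411 kW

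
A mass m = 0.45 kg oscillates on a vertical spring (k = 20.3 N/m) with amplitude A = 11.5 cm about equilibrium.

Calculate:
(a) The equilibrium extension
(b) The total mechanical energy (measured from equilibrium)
x_eq = mg/k = 0.45×9.81/20.3 = 0.2175 m = 21.75 cm
E = ½kA² = ½×20.3×(0.115)² = 0.1342 J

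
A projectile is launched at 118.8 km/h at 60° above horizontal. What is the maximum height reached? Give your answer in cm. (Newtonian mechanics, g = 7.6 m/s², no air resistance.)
H = v₀²sin²(θ)/(2g) (with unit conversion) = 5373.0 cm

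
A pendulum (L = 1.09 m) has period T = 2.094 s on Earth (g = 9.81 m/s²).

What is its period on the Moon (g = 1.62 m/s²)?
T = 2π√(L/g), so T_moon/T_earth = √(g_earth/g_moon)
T_moon = 2π√(1.09/1.62) = 5.154 s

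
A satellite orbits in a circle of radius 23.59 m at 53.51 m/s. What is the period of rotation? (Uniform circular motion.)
T = 2πr/v = 2π×23.59/53.51 = 2.77 s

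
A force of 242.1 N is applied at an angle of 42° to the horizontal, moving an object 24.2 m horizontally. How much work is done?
W = Fd cosθ = 242.1×24.2×cos(42°) = 4354.0 J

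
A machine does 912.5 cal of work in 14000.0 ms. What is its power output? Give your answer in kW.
P = W/t = 3818 J / 14 s = 272.7 W = 0.2727 kW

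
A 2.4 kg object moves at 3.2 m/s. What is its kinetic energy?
KE = ½mv² = ½×2.4×3.2² = 12.288 J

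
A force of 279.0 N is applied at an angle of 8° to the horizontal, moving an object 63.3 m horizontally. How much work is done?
W = Fd cosθ = 279.0×63.3×cos(8°) = 17489.0 J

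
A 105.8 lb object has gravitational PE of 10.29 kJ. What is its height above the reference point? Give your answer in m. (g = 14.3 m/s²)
PE = mgh → h = PE/(mg) = 1.029e+04 J / (47.99 kg × 14.3 m/s²) = 14.99 m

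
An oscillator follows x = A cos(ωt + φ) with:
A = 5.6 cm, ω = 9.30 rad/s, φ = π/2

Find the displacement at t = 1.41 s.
x = A cos(ωt + φ) = 5.6×cos(9.3×1.41 + π/2) = -2.911 cm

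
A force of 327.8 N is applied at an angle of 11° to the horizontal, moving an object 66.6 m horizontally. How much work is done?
W = Fd cosθ = 327.8×66.6×cos(11°) = 21430.0 J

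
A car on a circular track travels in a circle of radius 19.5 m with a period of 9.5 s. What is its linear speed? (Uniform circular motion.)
v = 2πr/T = 2π×19.5/9.5 = 12.9 m/s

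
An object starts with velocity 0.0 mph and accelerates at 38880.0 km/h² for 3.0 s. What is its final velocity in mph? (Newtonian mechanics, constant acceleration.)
v = v₀ + at (with unit conversion) = 20.13 mph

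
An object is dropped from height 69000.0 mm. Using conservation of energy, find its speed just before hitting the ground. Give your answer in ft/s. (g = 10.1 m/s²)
mgh = ½mv² → v = √(2gh) = √(2×10.1×69) = 37.33 m/s = 122.5 ft/s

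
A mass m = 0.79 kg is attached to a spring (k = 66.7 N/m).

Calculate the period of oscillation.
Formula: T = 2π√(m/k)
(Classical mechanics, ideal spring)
T = 2π√(m/k) = 2π√(0.79/66.7) = 0.6838 s; f = 1/T = 1.462 Hz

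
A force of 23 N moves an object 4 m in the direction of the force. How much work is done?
W = Fd = 23×4 = 92.0 J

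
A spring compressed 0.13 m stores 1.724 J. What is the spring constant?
PE = ½kx² → k = 2PE/x² = 2×1.724/0.13² = 204.0 N/m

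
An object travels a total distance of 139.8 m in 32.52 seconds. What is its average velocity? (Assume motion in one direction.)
v_avg = Δd / Δt = 139.8 / 32.52 = 4.3 m/s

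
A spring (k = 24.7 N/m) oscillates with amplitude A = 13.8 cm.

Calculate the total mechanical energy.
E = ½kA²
E = ½kA² = ½×24.7×(0.138)² = 0.2352 J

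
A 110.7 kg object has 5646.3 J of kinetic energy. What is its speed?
KE = ½mv² → v = √(2KE/m) = √(2×5646.3/110.7) = 10.1 m/s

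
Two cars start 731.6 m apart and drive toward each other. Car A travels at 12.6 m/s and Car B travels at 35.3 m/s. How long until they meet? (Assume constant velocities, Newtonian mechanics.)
Combined speed: v_combined = 12.6 + 35.3 = 47.9 m/s
Time to meet: t = d/47.9 = 731.6/47.9 = 15.27 s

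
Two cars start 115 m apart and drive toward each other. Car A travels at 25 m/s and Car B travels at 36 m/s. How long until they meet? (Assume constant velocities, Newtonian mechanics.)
Combined speed: v_combined = 25 + 36 = 61 m/s
Time to meet: t = d/61 = 115/61 = 1.89 s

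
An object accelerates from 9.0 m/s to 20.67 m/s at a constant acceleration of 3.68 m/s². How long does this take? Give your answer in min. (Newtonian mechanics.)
t = (v - v₀)/a (with unit conversion) = 0.05285 min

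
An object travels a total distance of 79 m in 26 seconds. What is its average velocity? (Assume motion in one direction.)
v_avg = Δd / Δt = 79 / 26 = 3.04 m/s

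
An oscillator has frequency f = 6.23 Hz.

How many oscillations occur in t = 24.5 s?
n = f×t = 6.23×24.5 = 152.6 oscillations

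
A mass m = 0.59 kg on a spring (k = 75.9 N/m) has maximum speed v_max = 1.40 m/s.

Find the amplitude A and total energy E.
½mv²_max = ½kA² → A = v_max√(m/k) = 1.4×√(0.59/75.9) = 0.1234 m = 12.34 cm
E = ½mv²_max = ½×0.59×1.4² = 0.5782 J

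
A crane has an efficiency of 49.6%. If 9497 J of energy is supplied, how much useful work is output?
W_out = η × W_in = 0.496 × 9497 = 4710.5 J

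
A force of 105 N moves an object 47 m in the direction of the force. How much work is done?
W = Fd = 105×47 = 4935.0 J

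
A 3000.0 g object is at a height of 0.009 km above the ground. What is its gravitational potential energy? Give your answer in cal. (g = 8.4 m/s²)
PE = mgh = 3 kg × 8.4 m/s² × 9 m = 226.8 J = 54.21 cal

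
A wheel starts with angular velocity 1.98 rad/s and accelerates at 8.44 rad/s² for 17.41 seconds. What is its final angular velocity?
ω = ω₀ + αt = 1.98 + 8.44 × 17.41 = 148.92 rad/s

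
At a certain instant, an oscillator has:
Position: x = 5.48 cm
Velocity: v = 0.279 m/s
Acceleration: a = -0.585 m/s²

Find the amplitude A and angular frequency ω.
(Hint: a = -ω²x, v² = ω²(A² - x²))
a = −ω²x → ω = √(|a|/x) = √(0.585/0.0548) = 3.267 rad/s
v² = ω²(A² − x²) → A = √(x² + v²/ω²) = √(0.0548² + 0.279²/3.267²) = 0.1015 m = 10.15 cm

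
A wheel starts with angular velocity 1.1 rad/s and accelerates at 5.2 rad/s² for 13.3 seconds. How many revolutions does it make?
θ = ω₀t + ½αt² = 1.1×13.3 + ½×5.2×13.3² = 474.54 rad
Revolutions = θ/(2π) = 474.54/(2π) = 75.53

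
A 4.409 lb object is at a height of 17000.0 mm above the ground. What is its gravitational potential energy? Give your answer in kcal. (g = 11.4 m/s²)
PE = mgh = 2 kg × 11.4 m/s² × 17 m = 387.6 J = 0.09263 kcal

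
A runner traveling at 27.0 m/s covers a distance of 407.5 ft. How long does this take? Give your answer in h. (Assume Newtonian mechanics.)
t = d/v (with unit conversion) = 0.001278 h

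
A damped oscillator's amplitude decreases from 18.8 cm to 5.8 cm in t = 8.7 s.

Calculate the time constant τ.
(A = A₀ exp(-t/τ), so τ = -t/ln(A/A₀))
A/A₀ = 5.8/18.8 = 0.3085; ln(A/A₀) = -1.176
τ = −t/ln(A/A₀) = −8.7/-1.176 = 7.398 s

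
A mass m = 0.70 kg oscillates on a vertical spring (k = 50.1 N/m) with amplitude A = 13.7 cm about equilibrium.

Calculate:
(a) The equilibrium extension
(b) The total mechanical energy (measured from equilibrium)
x_eq = mg/k = 0.7×9.81/50.1 = 0.1371 m = 13.71 cm
E = ½kA² = ½×50.1×(0.137)² = 0.4702 J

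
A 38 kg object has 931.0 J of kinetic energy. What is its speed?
KE = ½mv² → v = √(2KE/m) = √(2×931.0/38) = 7.0 m/s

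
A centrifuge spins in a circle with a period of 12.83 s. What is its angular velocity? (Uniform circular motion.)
ω = 2π/T = 2π/12.83 = 0.4897 rad/s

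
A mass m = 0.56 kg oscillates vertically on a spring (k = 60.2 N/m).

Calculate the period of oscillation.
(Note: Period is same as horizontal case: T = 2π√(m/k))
T = 2π√(m/k) = 2π√(0.56/60.2) = 0.606 s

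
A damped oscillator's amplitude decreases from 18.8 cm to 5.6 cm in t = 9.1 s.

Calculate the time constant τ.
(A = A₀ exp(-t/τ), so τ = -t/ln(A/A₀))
A/A₀ = 5.6/18.8 = 0.2979; ln(A/A₀) = -1.211
τ = −t/ln(A/A₀) = −9.1/-1.211 = 7.514 s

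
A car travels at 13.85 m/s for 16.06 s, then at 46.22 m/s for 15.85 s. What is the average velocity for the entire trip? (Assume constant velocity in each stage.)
d₁ = v₁t₁ = 13.85 × 16.06 = 222.431 m
d₂ = v₂t₂ = 46.22 × 15.85 = 732.587 m
d_total = 955.02 m, t_total = 31.91 s
v_avg = d_total/t_total = 955.02/31.91 = 29.93 m/s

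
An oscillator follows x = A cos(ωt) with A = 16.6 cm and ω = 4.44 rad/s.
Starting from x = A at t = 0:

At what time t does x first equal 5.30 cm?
cos(ωt) = x/A = 5.3/16.6 = 0.3193
ωt = arccos(0.3193) = 1.246 rad
t = 1.246/4.44 = 0.2806 s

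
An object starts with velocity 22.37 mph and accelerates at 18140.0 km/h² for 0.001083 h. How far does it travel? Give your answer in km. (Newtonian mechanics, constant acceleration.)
d = v₀t + ½at² (with unit conversion) = 0.04963 km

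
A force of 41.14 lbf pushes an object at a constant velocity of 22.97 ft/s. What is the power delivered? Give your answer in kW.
P = Fv = 183 N × 7.001 m/s = 1281 W = 1.281 kW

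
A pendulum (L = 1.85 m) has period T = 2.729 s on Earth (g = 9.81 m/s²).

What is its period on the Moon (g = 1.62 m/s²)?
T = 2π√(L/g), so T_moon/T_earth = √(g_earth/g_moon)
T_moon = 2π√(1.85/1.62) = 6.714 s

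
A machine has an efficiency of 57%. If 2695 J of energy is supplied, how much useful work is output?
W_out = η × W_in = 0.57 × 2695 = 1536.1 J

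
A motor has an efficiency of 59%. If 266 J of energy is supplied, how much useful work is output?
W_out = η × W_in = 0.59 × 266 = 156.94 J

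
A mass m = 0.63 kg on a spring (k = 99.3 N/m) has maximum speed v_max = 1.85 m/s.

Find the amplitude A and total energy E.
½mv²_max = ½kA² → A = v_max√(m/k) = 1.85×√(0.63/99.3) = 0.1474 m = 14.74 cm
E = ½mv²_max = ½×0.63×1.85² = 1.078 J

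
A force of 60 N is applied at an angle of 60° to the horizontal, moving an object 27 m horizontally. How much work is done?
W = Fd cosθ = 60×27×cos(60°) = 810.0 J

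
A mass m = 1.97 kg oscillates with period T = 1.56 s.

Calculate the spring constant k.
T = 2π√(m/k) → k = m(2π/T)² = 1.97×(2π/1.56)² = 31.96 N/m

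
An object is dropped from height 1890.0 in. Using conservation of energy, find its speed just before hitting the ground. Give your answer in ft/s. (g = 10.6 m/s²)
mgh = ½mv² → v = √(2gh) = √(2×10.6×48.01) = 31.9 m/s = 104.7 ft/s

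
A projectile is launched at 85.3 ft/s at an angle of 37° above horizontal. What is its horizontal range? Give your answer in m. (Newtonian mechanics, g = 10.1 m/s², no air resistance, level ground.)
R = v₀² sin(2θ) / g (with unit conversion) = 64.34 m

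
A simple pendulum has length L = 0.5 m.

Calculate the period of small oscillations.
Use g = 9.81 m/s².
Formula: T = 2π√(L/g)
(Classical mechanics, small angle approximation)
T = 2π√(L/g) = 2π√(0.5/9.81) = 1.419 s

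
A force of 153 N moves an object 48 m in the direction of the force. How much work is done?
W = Fd = 153×48 = 7344.0 J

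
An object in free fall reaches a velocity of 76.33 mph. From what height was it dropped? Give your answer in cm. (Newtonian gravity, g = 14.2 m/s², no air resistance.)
h = v²/(2g) (with unit conversion) = 4100.0 cm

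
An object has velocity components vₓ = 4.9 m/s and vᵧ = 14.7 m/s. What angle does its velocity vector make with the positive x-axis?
θ = arctan(vᵧ/vₓ) = arctan(14.7/4.9) = 71.57°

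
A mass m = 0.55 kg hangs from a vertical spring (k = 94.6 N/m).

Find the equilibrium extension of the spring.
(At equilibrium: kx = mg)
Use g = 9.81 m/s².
x_eq = mg/k = 0.55×9.81/94.6 = 0.05703 m = 5.703 cm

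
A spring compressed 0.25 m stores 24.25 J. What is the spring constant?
PE = ½kx² → k = 2PE/x² = 2×24.25/0.25² = 776.0 N/m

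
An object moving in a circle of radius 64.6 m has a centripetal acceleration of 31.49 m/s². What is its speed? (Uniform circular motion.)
v = √(a_c × r) = √(31.49 × 64.6) = 45.1 m/s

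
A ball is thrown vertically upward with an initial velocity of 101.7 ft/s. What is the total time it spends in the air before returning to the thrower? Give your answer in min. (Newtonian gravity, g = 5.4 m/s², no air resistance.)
t_total = 2v₀/g (with unit conversion) = 0.1913 min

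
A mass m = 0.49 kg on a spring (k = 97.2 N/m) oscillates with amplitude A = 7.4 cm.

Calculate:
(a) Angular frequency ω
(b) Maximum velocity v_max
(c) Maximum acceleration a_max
ω = √(k/m) = √(97.2/0.49) = 14.08 rad/s
v_max = ωA = 14.08×0.074 = 1.042 m/s
a_max = ω²A = 14.08²×0.074 = 14.68 m/s²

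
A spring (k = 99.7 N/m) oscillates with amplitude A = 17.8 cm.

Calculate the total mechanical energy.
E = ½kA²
E = ½kA² = ½×99.7×(0.178)² = 1.579 J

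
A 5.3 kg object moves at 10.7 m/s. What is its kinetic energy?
KE = ½mv² = ½×5.3×10.7² = 303.3985 J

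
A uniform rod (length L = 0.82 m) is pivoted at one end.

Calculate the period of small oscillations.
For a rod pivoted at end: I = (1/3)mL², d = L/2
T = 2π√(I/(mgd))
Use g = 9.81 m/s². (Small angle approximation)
I/m = (1/3)L² = 0.2241 m²; d = L/2 = 0.41 m
T = 2π√(I/(mgd)) = 2π√(0.2241/(9.81×0.41)) = 1.483 s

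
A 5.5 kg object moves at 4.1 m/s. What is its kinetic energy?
KE = ½mv² = ½×5.5×4.1² = 46.2275 J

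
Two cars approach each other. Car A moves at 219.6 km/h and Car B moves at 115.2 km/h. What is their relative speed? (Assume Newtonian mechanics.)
v_rel = v_A + v_B = 219.6 + 115.2 = 334.8 km/h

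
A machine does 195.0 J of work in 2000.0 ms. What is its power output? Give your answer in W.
P = W/t = 195 J / 2 s = 97.5 W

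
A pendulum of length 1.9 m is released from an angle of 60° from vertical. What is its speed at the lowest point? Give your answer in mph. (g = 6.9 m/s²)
h = L(1 − cosθ) = 1.9×(1 − cos60°) = 0.95 m
v = √(2gh) = √(2×6.9×0.95) = 3.621 m/s = 8.099 mph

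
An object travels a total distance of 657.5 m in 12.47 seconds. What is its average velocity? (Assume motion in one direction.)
v_avg = Δd / Δt = 657.5 / 12.47 = 52.73 m/s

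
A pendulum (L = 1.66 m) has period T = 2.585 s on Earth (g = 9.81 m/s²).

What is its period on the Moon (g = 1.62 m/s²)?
T = 2π√(L/g), so T_moon/T_earth = √(g_earth/g_moon)
T_moon = 2π√(1.66/1.62) = 6.36 s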